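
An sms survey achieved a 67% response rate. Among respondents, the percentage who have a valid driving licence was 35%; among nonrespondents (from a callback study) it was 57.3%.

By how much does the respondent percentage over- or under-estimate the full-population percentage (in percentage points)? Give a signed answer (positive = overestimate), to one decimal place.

Nonresponse fraction = 1 − 0.67 = 0.33.
Bias = (nonresponse fraction) × (respondent percentage − nonrespondent percentage)
     = 0.33 × (35 − 57.3) = 0.33 × -22.3 = -7.359.

-7.4 percentage points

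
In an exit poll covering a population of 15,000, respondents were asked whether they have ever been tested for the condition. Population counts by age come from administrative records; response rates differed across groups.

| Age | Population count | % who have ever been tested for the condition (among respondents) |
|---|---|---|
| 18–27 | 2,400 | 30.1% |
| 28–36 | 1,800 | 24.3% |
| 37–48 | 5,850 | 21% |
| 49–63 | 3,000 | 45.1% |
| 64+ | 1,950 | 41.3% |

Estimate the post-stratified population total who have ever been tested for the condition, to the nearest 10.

4,550

Each cell contributes its population count × the respondent rate:
  18–27: 2,400 × 30.1% = 722.4
  28–36: 1,800 × 24.3% = 437.4
  37–48: 5,850 × 21% = 1228.5
  49–63: 3,000 × 45.1% = 1353
  64+: 1,950 × 41.3% = 805.35
Estimated total = 4546.65 → 4,550.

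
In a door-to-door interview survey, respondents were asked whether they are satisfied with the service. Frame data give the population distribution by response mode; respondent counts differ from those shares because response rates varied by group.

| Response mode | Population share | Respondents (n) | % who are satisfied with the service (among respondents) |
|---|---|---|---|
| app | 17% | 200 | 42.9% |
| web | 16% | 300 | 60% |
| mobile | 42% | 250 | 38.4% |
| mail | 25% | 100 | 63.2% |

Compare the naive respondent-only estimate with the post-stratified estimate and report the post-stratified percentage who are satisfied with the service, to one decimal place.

Without adjustment, the pooled respondent share is:
  (200/850)×42.9 + (300/850)×60 + (250/850)×38.4 + (100/850)×63.2 = 50%
Post-stratified estimate weights by population shares:
  0.17×42.9 + 0.16×60 + 0.42×38.4 + 0.25×63.2 = 48.821%

48.8%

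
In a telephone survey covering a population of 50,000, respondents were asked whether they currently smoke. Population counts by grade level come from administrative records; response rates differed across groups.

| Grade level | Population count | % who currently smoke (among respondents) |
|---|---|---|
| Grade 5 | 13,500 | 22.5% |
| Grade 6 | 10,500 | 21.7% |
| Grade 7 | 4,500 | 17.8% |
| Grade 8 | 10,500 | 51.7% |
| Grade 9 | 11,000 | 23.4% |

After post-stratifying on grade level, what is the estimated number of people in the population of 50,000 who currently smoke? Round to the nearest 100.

14,100

Each cell contributes its population count × the respondent rate:
  Grade 5: 13,500 × 22.5% = 3037.5
  Grade 6: 10,500 × 21.7% = 2278.5
  Grade 7: 4,500 × 17.8% = 801
  Grade 8: 10,500 × 51.7% = 5428.5
  Grade 9: 11,000 × 23.4% = 2574
Estimated total = 14119.5 → 14,100.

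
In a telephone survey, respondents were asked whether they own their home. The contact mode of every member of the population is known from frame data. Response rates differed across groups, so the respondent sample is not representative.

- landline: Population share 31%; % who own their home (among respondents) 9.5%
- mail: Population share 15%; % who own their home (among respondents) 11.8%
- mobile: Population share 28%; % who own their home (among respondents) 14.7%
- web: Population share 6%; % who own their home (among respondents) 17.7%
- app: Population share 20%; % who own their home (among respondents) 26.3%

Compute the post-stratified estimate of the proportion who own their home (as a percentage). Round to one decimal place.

Reweight to the known contact mode distribution:
  landline: 0.31 × 9.5 = 2.945
  mail: 0.15 × 11.8 = 1.77
  mobile: 0.28 × 14.7 = 4.116
  web: 0.06 × 17.7 = 1.062
  app: 0.2 × 26.3 = 5.26
Post-stratified estimate = 15.153 → 15.2%.

15.2%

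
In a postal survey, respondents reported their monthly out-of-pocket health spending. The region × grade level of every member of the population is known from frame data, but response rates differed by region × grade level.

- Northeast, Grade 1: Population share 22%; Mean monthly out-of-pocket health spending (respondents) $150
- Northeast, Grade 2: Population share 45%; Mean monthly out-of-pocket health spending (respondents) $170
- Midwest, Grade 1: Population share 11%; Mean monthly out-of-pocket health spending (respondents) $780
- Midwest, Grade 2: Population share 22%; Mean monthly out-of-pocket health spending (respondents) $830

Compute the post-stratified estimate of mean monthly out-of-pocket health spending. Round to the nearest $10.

$380

Post-stratification weights by population share, not respondent share:
  Northeast, Grade 1: 0.22 × 150 = 33
  Northeast, Grade 2: 0.45 × 170 = 76.5
  Midwest, Grade 1: 0.11 × 780 = 85.8
  Midwest, Grade 2: 0.22 × 830 = 182.6
Post-stratified estimate = 377.9 → $380.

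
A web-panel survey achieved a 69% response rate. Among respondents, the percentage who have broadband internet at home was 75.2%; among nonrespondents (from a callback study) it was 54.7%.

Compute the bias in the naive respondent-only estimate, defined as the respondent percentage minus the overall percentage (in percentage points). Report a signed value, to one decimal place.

Nonresponse fraction = 1 − 0.69 = 0.31.
Bias = (nonresponse fraction) × (respondent percentage − nonrespondent percentage)
     = 0.31 × (75.2 − 54.7) = 0.31 × 20.5 = 6.355.

+6.4 percentage points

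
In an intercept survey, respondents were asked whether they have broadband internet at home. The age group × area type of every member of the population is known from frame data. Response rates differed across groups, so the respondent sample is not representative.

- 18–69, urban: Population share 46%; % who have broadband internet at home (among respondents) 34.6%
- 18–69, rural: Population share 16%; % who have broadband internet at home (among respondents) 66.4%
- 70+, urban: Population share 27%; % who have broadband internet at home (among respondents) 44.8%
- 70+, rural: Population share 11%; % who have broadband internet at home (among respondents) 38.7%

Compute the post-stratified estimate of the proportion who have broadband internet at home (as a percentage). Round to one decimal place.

Post-stratification weights by population share, not respondent share:
  18–69, urban: 0.46 × 34.6 = 15.916
  18–69, rural: 0.16 × 66.4 = 10.624
  70+, urban: 0.27 × 44.8 = 12.096
  70+, rural: 0.11 × 38.7 = 4.257
Post-stratified estimate = 42.893 → 42.9%.

42.9%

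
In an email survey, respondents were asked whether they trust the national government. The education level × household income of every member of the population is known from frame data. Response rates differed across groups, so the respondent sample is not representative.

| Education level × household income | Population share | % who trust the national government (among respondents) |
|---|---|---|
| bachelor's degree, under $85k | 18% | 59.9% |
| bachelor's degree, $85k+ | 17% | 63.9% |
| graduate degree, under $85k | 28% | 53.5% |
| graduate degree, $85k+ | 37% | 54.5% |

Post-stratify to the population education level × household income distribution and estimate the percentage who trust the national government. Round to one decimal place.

56.8%

Weight each group's respondent value by its population share:
  bachelor's degree, under $85k: 0.18 × 59.9 = 10.782
  bachelor's degree, $85k+: 0.17 × 63.9 = 10.863
  graduate degree, under $85k: 0.28 × 53.5 = 14.98
  graduate degree, $85k+: 0.37 × 54.5 = 20.165
Post-stratified estimate = 56.79 → 56.8%.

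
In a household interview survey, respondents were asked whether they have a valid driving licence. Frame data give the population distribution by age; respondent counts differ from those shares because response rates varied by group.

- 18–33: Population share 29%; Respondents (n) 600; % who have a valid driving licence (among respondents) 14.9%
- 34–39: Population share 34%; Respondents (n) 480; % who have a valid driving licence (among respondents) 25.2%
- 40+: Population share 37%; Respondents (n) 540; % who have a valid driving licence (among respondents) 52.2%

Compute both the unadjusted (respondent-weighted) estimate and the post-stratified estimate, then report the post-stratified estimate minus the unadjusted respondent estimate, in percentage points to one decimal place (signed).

Unadjusted (pooled respondent) estimate weights by respondent counts:
  (600/1620)×14.9 + (480/1620)×25.2 + (540/1620)×52.2 = 30.3852%
Post-stratifying to population shares instead:
  0.29×14.9 + 0.34×25.2 + 0.37×52.2 = 32.203%
Difference = 32.203 − 30.3852 = 1.8178 pp.

+1.8 percentage points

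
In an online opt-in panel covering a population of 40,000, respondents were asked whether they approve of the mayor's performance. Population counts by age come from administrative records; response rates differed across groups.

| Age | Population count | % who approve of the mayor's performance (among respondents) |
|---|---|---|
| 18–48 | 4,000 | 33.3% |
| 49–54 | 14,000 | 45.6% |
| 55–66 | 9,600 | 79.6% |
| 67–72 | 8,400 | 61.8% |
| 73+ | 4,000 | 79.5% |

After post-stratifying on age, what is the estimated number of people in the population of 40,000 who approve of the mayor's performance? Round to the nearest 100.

Estimated count per cell = population count × respondent percentage:
  18–48: 4,000 × 33.3% = 1332
  49–54: 14,000 × 45.6% = 6384
  55–66: 9,600 × 79.6% = 7641.6
  67–72: 8,400 × 61.8% = 5191.2
  73+: 4,000 × 79.5% = 3180
Estimated total = 23728.8 → 23,700.

23,700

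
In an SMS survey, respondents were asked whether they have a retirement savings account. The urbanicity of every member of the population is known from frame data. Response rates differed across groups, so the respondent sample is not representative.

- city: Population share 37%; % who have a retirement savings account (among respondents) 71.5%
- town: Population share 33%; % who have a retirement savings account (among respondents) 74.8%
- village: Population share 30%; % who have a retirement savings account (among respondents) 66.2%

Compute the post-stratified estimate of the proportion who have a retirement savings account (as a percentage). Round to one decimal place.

Post-stratification weights by population share, not respondent share:
  city: 0.37 × 71.5 = 26.455
  town: 0.33 × 74.8 = 24.684
  village: 0.3 × 66.2 = 19.86
Post-stratified estimate = 70.999 → 71.0%.

71.0%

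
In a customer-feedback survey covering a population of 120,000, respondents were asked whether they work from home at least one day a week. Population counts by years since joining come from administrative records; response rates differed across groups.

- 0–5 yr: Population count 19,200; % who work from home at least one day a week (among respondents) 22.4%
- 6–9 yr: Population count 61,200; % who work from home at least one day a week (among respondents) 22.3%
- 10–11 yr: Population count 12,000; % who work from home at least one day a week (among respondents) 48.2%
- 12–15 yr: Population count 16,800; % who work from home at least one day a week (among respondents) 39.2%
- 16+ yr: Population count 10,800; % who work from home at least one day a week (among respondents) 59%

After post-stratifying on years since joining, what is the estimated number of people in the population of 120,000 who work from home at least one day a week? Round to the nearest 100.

36,700

Each cell contributes its population count × the respondent rate:
  0–5 yr: 19,200 × 22.4% = 4300.8
  6–9 yr: 61,200 × 22.3% = 13647.6
  10–11 yr: 12,000 × 48.2% = 5784
  12–15 yr: 16,800 × 39.2% = 6585.6
  16+ yr: 10,800 × 59% = 6372
Estimated total = 36,690 → 36,700.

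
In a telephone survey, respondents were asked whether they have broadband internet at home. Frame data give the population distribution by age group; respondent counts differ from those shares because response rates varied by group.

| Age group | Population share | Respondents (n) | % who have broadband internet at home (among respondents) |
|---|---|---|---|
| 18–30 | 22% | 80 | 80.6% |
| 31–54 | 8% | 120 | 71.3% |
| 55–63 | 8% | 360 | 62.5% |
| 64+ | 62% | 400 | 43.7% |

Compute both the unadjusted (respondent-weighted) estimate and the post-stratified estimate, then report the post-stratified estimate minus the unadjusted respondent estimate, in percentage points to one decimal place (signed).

Naive respondent-only estimate (weights = respondent counts):
  (80/960)×80.6 + (120/960)×71.3 + (360/960)×62.5 + (400/960)×43.7 = 57.275%
Post-stratified estimate weights by population shares:
  0.22×80.6 + 0.08×71.3 + 0.08×62.5 + 0.62×43.7 = 55.53%
Difference = 55.53 − 57.275 = -1.745 pp.

-1.7 percentage points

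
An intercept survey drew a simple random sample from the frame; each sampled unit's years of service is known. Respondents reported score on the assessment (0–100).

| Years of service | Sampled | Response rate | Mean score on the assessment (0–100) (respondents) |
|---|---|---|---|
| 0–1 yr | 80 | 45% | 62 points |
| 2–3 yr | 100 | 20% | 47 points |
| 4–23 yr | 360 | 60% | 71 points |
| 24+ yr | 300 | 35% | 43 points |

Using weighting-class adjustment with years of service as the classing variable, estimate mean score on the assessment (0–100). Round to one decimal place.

Inverse-response-rate weighting restores each class to its sampled count, so class totals weight by n_sampled:
  0–1 yr: 80 × 62 = 4960
  2–3 yr: 100 × 47 = 4700
  4–23 yr: 360 × 71 = 25,560
  24+ yr: 300 × 43 = 12,900
Adjusted estimate = 48,120 / 840 = 57.2857 → 57.3.

57.3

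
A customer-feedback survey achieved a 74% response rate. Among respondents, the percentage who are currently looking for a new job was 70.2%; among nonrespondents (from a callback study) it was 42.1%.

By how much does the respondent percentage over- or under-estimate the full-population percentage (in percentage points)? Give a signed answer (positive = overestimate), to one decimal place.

+7.3 percentage points

Nonresponse fraction = 1 − 0.74 = 0.26.
Bias = (nonresponse fraction) × (respondent percentage − nonrespondent percentage)
     = 0.26 × (70.2 − 42.1) = 0.26 × 28.1 = 7.306.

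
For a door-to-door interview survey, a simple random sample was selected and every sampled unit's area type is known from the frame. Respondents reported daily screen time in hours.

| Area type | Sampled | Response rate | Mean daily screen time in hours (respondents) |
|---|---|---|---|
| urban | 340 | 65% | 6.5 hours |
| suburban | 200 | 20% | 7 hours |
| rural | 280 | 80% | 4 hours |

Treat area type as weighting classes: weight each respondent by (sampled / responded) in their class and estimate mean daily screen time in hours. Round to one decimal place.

With weight = n_sampled/n_responded per class, the weighted class total is n_sampled:
  urban: 340 × 6.5 = 2210
  suburban: 200 × 7 = 1400
  rural: 280 × 4 = 1120
Adjusted estimate = 4730 / 820 = 5.76829 → 5.8.

5.8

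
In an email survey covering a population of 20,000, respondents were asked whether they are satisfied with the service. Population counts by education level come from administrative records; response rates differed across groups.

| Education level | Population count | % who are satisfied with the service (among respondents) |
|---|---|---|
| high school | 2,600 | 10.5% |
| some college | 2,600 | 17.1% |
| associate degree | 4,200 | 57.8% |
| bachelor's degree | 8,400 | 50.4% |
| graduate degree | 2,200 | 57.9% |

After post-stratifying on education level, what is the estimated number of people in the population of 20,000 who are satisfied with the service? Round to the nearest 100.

Estimated count per cell = population count × respondent percentage:
  high school: 2,600 × 10.5% = 273
  some college: 2,600 × 17.1% = 444.6
  associate degree: 4,200 × 57.8% = 2427.6
  bachelor's degree: 8,400 × 50.4% = 4233.6
  graduate degree: 2,200 × 57.9% = 1273.8
Estimated total = 8652.6 → 8,700.

8,700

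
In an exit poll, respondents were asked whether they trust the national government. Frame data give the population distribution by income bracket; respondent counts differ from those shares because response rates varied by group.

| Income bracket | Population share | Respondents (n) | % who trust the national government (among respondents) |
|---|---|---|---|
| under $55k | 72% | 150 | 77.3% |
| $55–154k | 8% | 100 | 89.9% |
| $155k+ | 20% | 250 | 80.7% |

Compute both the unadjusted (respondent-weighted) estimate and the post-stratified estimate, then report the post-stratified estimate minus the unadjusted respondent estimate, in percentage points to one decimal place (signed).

-2.5 percentage points

Unadjusted (pooled respondent) estimate weights by respondent counts:
  (150/500)×77.3 + (100/500)×89.9 + (250/500)×80.7 = 81.52%
Reweighting by population income bracket shares:
  0.72×77.3 + 0.08×89.9 + 0.2×80.7 = 78.988%
Difference = 78.988 − 81.52 = -2.532 pp.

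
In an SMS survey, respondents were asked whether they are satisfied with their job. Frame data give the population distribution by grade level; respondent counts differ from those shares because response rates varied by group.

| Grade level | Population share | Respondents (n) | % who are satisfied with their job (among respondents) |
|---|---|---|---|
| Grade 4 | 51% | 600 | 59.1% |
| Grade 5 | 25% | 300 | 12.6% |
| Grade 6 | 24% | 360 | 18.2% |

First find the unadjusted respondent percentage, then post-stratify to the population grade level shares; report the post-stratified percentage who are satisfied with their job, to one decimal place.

37.7%

Without adjustment, the pooled respondent share is:
  (600/1260)×59.1 + (300/1260)×12.6 + (360/1260)×18.2 = 36.3429%
Reweighting by population grade level shares:
  0.51×59.1 + 0.25×12.6 + 0.24×18.2 = 37.659%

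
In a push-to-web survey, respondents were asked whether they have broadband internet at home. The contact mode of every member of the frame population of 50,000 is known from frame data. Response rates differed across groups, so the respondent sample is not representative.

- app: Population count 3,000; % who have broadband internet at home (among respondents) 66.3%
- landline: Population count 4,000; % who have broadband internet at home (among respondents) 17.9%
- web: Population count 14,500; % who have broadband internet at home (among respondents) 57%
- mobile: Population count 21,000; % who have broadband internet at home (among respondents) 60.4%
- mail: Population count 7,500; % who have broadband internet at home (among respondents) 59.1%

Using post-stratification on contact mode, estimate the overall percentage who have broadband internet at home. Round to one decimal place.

Reweight to the known contact mode distribution:
  app: (3,000/50,000) × 66.3 = 3.978
  landline: (4,000/50,000) × 17.9 = 1.432
  web: (14,500/50,000) × 57 = 16.53
  mobile: (21,000/50,000) × 60.4 = 25.368
  mail: (7,500/50,000) × 59.1 = 8.865
Post-stratified estimate = 56.173 → 56.2%.

56.2%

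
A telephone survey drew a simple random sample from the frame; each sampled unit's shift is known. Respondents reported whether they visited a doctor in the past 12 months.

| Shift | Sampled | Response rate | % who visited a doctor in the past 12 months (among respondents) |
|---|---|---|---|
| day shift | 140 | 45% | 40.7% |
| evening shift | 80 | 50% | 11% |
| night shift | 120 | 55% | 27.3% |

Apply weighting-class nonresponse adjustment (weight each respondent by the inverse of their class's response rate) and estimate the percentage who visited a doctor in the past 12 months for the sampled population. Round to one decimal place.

Inverse-response-rate weighting restores each class to its sampled count, so class totals weight by n_sampled:
  day shift: 140 × 40.7 = 5698
  evening shift: 80 × 11 = 880
  night shift: 120 × 27.3 = 3276
Adjusted estimate = 9854 / 340 = 28.9824 → 29.0%.

29.0%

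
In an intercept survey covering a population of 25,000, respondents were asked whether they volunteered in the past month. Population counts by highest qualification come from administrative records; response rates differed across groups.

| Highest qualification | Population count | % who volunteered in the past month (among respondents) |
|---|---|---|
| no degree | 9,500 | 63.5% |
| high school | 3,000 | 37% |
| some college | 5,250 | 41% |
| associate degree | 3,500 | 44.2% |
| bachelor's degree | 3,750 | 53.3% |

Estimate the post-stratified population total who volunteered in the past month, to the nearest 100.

Estimated count per cell = population count × respondent percentage:
  no degree: 9,500 × 63.5% = 6032.5
  high school: 3,000 × 37% = 1110
  some college: 5,250 × 41% = 2152.5
  associate degree: 3,500 × 44.2% = 1547
  bachelor's degree: 3,750 × 53.3% = 1998.75
Estimated total = 12840.8 → 12,800.

12,800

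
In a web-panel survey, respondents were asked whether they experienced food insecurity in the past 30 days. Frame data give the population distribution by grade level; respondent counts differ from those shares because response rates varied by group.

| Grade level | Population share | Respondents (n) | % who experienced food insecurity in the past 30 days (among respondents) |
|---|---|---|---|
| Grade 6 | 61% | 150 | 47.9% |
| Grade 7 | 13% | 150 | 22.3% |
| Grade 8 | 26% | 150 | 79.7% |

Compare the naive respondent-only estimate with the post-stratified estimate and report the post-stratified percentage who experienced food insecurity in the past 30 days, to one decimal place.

Unadjusted (pooled respondent) estimate weights by respondent counts:
  (150/450)×47.9 + (150/450)×22.3 + (150/450)×79.7 = 49.9667%
Post-stratified estimate weights by population shares:
  0.61×47.9 + 0.13×22.3 + 0.26×79.7 = 52.84%

52.8%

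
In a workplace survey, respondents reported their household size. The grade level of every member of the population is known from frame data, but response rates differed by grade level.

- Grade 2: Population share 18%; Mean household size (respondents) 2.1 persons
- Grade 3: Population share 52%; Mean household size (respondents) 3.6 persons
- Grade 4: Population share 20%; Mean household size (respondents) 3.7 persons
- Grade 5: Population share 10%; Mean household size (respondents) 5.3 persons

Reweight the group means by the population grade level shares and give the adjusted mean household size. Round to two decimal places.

3.52

Post-stratification weights by population share, not respondent share:
  Grade 2: 0.18 × 2.1 = 0.378
  Grade 3: 0.52 × 3.6 = 1.872
  Grade 4: 0.2 × 3.7 = 0.74
  Grade 5: 0.1 × 5.3 = 0.53
Post-stratified estimate = 3.52 → 3.52.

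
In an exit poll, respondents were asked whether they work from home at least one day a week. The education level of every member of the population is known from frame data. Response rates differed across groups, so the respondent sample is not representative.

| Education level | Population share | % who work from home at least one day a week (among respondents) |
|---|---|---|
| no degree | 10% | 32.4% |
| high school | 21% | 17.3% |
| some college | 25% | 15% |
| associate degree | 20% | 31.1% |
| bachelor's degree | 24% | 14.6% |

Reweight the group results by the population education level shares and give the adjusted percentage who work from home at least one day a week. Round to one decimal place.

Post-stratification weights by population share, not respondent share:
  no degree: 0.1 × 32.4 = 3.24
  high school: 0.21 × 17.3 = 3.633
  some college: 0.25 × 15 = 3.75
  associate degree: 0.2 × 31.1 = 6.22
  bachelor's degree: 0.24 × 14.6 = 3.504
Post-stratified estimate = 20.347 → 20.3%.

20.3%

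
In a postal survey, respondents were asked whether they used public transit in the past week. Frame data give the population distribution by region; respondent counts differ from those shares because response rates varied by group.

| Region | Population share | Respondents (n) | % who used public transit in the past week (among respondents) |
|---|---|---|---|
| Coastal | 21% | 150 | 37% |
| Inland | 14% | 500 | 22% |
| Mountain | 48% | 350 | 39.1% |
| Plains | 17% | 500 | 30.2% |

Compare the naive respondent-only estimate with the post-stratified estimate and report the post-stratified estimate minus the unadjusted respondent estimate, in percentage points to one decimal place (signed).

Without adjustment, the pooled respondent share is:
  (150/1500)×37 + (500/1500)×22 + (350/1500)×39.1 + (500/1500)×30.2 = 30.2233%
Reweighting by population region shares:
  0.21×37 + 0.14×22 + 0.48×39.1 + 0.17×30.2 = 34.752%
Difference = 34.752 − 30.2233 = 4.5287 pp.

+4.5 percentage points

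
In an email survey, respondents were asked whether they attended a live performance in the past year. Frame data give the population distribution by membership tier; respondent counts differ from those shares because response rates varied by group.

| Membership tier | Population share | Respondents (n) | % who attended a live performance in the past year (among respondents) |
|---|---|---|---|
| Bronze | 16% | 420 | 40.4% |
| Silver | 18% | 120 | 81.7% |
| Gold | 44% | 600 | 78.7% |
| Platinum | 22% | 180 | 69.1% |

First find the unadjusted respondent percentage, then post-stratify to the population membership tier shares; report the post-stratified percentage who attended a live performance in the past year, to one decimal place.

71.0%

Naive respondent-only estimate (weights = respondent counts):
  (420/1320)×40.4 + (120/1320)×81.7 + (600/1320)×78.7 + (180/1320)×69.1 = 65.4773%
Post-stratified estimate weights by population shares:
  0.16×40.4 + 0.18×81.7 + 0.44×78.7 + 0.22×69.1 = 71%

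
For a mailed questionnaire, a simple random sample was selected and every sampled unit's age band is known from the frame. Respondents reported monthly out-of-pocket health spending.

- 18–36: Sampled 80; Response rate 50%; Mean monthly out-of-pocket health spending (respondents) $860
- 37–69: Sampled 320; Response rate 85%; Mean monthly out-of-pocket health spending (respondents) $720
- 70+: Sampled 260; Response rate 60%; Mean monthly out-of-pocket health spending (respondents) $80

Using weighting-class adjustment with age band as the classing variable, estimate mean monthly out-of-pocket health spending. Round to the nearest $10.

$480

Weighting each respondent by the inverse class response rate inflates each class back to its sampled size, so the class weight is n_sampled:
  18–36: 80 × 860 = 68,800
  37–69: 320 × 720 = 230,400
  70+: 260 × 80 = 20,800
Adjusted estimate = 320,000 / 660 = 484.848 → $480.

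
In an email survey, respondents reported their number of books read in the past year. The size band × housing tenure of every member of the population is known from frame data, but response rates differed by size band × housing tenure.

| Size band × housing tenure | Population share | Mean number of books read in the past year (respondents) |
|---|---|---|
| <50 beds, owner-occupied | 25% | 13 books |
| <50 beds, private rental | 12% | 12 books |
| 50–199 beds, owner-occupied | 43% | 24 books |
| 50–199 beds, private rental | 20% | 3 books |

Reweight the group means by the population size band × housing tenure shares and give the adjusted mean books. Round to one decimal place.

15.6

Reweight to the known size band × housing tenure distribution:
  <50 beds, owner-occupied: 0.25 × 13 = 3.25
  <50 beds, private rental: 0.12 × 12 = 1.44
  50–199 beds, owner-occupied: 0.43 × 24 = 10.32
  50–199 beds, private rental: 0.2 × 3 = 0.6
Post-stratified estimate = 15.61 → 15.6.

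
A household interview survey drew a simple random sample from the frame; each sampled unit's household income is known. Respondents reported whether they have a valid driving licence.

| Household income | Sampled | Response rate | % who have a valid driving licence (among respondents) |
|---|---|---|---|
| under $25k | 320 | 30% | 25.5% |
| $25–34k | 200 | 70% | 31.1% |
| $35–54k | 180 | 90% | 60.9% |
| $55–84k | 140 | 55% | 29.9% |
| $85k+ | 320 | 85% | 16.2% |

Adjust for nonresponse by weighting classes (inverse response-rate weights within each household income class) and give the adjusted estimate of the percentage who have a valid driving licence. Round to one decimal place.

Each respondent's weight = sampled/responded in their class; summing within a class gives n_sampled, so:
  under $25k: 320 × 25.5 = 8160
  $25–34k: 200 × 31.1 = 6220
  $35–54k: 180 × 60.9 = 10,962
  $55–84k: 140 × 29.9 = 4186
  $85k+: 320 × 16.2 = 5184
Adjusted estimate = 34,712 / 1,160 = 29.9241 → 29.9%.

29.9%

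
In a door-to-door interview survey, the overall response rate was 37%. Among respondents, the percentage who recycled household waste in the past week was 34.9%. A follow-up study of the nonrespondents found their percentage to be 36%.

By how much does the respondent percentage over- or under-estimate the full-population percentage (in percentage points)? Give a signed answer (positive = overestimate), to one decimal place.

Nonresponse fraction = 1 − 0.37 = 0.63.
Bias = (nonresponse fraction) × (respondent percentage − nonrespondent percentage)
     = 0.63 × (34.9 − 36) = 0.63 × -1.1 = -0.693.

-0.7 percentage points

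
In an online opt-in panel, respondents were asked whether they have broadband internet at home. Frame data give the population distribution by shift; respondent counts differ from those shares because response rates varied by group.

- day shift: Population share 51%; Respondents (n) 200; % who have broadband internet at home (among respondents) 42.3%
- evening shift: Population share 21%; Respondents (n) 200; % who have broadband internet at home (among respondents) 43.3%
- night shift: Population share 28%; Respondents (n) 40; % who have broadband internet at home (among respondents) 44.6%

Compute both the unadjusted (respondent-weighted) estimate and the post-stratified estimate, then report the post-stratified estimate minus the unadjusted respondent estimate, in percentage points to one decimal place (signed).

Naive respondent-only estimate (weights = respondent counts):
  (200/440)×42.3 + (200/440)×43.3 + (40/440)×44.6 = 42.9636%
Post-stratifying to population shares instead:
  0.51×42.3 + 0.21×43.3 + 0.28×44.6 = 43.154%
Difference = 43.154 − 42.9636 = 0.1904 pp.

+0.2 percentage points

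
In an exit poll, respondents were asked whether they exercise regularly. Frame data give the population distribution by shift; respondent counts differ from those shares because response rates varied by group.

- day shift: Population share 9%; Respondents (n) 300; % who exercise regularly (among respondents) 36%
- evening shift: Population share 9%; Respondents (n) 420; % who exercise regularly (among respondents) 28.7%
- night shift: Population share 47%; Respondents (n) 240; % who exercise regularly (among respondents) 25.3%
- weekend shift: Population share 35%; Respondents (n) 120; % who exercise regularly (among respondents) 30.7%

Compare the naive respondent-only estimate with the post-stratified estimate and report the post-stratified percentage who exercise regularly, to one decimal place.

Unadjusted (pooled respondent) estimate weights by respondent counts:
  (300/1080)×36 + (420/1080)×28.7 + (240/1080)×25.3 + (120/1080)×30.7 = 30.1944%
Post-stratifying to population shares instead:
  0.09×36 + 0.09×28.7 + 0.47×25.3 + 0.35×30.7 = 28.459%

28.5%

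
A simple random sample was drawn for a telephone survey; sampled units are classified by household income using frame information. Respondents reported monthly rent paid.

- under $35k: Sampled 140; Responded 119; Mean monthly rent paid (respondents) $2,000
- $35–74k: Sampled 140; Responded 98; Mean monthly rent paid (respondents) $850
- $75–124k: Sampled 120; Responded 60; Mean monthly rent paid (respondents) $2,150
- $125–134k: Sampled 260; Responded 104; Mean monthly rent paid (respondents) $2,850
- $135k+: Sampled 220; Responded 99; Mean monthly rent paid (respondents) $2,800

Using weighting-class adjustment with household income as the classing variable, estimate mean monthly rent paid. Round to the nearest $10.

Class response rates: under $35k 119/140 = 85%, $35–74k 98/140 = 70%, $75–124k 60/120 = 50%, $125–134k 104/260 = 40%, $135k+ 99/220 = 45%.
Weighting each respondent by the inverse class response rate inflates each class back to its sampled size, so the class weight is n_sampled:
  under $35k: 140 × 2000 = 280,000
  $35–74k: 140 × 850 = 119,000
  $75–124k: 120 × 2150 = 258,000
  $125–134k: 260 × 2850 = 741,000
  $135k+: 220 × 2800 = 616,000
Adjusted estimate = 2,014,000 / 880 = 2288.64 → $2,290.

$2,290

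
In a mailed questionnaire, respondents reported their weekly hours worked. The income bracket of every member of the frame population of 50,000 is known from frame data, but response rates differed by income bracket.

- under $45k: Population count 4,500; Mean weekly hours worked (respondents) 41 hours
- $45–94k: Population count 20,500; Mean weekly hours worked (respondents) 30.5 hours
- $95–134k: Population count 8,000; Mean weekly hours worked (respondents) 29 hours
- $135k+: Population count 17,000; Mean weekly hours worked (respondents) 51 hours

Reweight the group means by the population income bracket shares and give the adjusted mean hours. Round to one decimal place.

Weight each group's respondent value by its population share:
  under $45k: (4,500/50,000) × 41 = 3.69
  $45–94k: (20,500/50,000) × 30.5 = 12.505
  $95–134k: (8,000/50,000) × 29 = 4.64
  $135k+: (17,000/50,000) × 51 = 17.34
Post-stratified estimate = 38.175 → 38.2.

38.2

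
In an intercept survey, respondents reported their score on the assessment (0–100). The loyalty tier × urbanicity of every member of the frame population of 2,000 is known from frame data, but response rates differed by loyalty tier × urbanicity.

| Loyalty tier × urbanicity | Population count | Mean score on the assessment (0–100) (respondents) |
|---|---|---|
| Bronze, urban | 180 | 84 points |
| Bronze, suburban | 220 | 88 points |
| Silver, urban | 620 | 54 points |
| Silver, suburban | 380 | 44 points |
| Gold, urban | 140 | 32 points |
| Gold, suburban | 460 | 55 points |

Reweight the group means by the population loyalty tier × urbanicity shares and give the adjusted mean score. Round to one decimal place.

57.2

Each cell contributes population-share × respondent value:
  Bronze, urban: (180/2,000) × 84 = 7.56
  Bronze, suburban: (220/2,000) × 88 = 9.68
  Silver, urban: (620/2,000) × 54 = 16.74
  Silver, suburban: (380/2,000) × 44 = 8.36
  Gold, urban: (140/2,000) × 32 = 2.24
  Gold, suburban: (460/2,000) × 55 = 12.65
Post-stratified estimate = 57.23 → 57.2.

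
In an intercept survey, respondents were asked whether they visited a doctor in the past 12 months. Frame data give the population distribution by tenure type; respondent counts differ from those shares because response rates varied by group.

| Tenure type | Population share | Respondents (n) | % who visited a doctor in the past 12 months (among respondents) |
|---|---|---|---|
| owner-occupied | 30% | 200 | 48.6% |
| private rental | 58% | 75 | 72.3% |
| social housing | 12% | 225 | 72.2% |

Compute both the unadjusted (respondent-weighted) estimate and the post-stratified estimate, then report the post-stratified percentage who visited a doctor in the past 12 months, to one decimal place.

Unadjusted (pooled respondent) estimate weights by respondent counts:
  (200/500)×48.6 + (75/500)×72.3 + (225/500)×72.2 = 62.775%
Reweighting by population tenure type shares:
  0.3×48.6 + 0.58×72.3 + 0.12×72.2 = 65.178%

65.2%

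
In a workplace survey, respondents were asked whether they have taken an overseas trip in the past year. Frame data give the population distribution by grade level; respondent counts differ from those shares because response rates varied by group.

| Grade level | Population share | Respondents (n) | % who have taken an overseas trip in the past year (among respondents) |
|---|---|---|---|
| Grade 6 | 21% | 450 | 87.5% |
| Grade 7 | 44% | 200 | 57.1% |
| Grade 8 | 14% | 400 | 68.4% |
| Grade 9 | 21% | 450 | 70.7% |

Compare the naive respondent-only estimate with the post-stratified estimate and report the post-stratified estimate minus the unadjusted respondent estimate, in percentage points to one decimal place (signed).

Unadjusted (pooled respondent) estimate weights by respondent counts:
  (450/1500)×87.5 + (200/1500)×57.1 + (400/1500)×68.4 + (450/1500)×70.7 = 73.3133%
Reweighting by population grade level shares:
  0.21×87.5 + 0.44×57.1 + 0.14×68.4 + 0.21×70.7 = 67.922%
Difference = 67.922 − 73.3133 = -5.3913 pp.

-5.4 percentage points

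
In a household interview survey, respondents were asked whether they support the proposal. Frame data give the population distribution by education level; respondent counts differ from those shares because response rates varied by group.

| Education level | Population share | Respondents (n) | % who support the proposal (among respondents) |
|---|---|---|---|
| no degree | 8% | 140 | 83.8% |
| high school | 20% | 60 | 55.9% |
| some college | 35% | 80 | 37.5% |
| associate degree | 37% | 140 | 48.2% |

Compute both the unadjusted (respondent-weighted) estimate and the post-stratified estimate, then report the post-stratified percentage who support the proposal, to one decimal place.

Naive respondent-only estimate (weights = respondent counts):
  (140/420)×83.8 + (60/420)×55.9 + (80/420)×37.5 + (140/420)×48.2 = 59.1286%
Post-stratifying to population shares instead:
  0.08×83.8 + 0.2×55.9 + 0.35×37.5 + 0.37×48.2 = 48.843%

48.8%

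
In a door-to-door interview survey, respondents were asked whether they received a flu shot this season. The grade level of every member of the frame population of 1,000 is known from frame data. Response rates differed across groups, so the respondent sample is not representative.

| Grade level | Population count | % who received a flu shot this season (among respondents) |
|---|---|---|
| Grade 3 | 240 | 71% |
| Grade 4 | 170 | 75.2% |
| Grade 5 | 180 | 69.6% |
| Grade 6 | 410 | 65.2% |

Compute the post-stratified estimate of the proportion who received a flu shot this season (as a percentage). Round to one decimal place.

Reweight to the known grade level distribution:
  Grade 3: (240/1,000) × 71 = 17.04
  Grade 4: (170/1,000) × 75.2 = 12.784
  Grade 5: (180/1,000) × 69.6 = 12.528
  Grade 6: (410/1,000) × 65.2 = 26.732
Post-stratified estimate = 69.084 → 69.1%.

69.1%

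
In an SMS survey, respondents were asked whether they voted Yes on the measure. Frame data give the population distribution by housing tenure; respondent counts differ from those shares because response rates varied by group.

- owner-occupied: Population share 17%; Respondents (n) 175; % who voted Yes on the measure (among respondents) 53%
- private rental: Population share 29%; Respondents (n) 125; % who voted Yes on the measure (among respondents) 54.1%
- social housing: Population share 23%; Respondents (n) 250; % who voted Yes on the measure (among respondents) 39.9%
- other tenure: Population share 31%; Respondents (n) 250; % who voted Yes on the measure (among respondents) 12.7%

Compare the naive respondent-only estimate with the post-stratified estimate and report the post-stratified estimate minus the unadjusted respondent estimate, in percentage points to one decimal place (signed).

Without adjustment, the pooled respondent share is:
  (175/800)×53 + (125/800)×54.1 + (250/800)×39.9 + (250/800)×12.7 = 36.4844%
Post-stratified estimate weights by population shares:
  0.17×53 + 0.29×54.1 + 0.23×39.9 + 0.31×12.7 = 37.813%
Difference = 37.813 − 36.4844 = 1.3286 pp.

+1.3 percentage points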